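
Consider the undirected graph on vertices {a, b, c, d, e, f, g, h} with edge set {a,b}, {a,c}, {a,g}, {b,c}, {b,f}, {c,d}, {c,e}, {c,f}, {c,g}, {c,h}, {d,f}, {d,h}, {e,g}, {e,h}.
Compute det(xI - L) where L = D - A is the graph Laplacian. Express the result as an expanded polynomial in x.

With the vertex order [a, b, c, d, e, f, g, h], the degrees are [3, 3, 7, 3, 3, 3, 3, 3], giving D = diag(3, 3, 7, 3, 3, 3, 3, 3) and L = D - A. L has integer entries, so p(x) = det(xI - L) has integer coefficients. Expanding the determinant yields x^8 - 28x^7 + 322x^6 - 1974x^5 + 6965x^4 - 14126x^3 + 15225x^2 - 6728x. The coefficient of x^7 equals -trace(L) = -28, matching the sum of degrees. There is one zero in the spectrum, matching the 1 component.

x^8 - 28x^7 + 322x^6 - 1974x^5 + 6965x^4 - 14126x^3 + 15225x^2 - 6728x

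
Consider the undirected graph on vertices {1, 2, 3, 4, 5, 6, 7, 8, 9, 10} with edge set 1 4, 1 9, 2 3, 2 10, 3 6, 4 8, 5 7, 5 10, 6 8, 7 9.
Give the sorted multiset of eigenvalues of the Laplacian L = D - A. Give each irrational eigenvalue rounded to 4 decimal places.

Each diagonal entry of L is the vertex degree and each off-diagonal entry is -1 where an edge is present, 0 otherwise; in the order [1, 2, 3, 4, 5, 6, 7, 8, 9, 10] the diagonal is [2, 2, 2, 2, 2, 2, 2, 2, 2, 2]. L is symmetric positive semidefinite, so every eigenvalue is real and nonnegative. The single zero eigenvalue shows the graph is connected. The eigenvalues sum to 20, which equals trace(L) = 2|E|.

[0, 0.3820, 0.3820, 1.3820, 1.3820, 2.6180, 2.6180, 3.6180, 3.6180, 4]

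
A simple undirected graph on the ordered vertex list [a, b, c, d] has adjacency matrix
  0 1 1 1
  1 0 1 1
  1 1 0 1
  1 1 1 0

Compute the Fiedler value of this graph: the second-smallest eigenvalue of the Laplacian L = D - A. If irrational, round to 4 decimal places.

4

Reading degrees in the order [a, b, c, d] gives [3, 3, 3, 3]; set D = diag(3, 3, 3, 3) and form L = D - A. The sorted Laplacian eigenvalues are [0, 4, 4, 4]; the algebraic connectivity is the second entry, 4. The eigenvalues sum to 12, which equals trace(L) = 2|E|.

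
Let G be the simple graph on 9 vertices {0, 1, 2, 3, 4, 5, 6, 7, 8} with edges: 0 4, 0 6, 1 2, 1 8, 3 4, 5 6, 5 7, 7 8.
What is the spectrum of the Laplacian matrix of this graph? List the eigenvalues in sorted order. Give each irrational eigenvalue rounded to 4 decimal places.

[0, 0.1206, 0.4679, 1, 1.6527, 2.3473, 3, 3.5321, 3.8794]

Reading degrees in the order [0, 1, 2, 3, 4, 5, 6, 7, 8] gives [2, 2, 1, 1, 2, 2, 2, 2, 2]; set D = diag(2, 2, 1, 1, 2, 2, 2, 2, 2) and form L = D - A. L is symmetric positive semidefinite, so every eigenvalue is real and nonnegative. The eigenvalues sum to 16, which equals trace(L) = 2|E|. By the matrix-tree theorem the graph has (1/9) * product of the nonzero eigenvalues = 1 spanning tree.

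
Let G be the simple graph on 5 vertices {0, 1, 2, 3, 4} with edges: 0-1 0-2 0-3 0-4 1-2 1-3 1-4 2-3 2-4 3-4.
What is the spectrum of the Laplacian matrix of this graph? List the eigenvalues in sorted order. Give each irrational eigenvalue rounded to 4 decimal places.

Reading degrees in the order [0, 1, 2, 3, 4] gives [4, 4, 4, 4, 4]; set D = diag(4, 4, 4, 4, 4) and form L = D - A. L is symmetric positive semidefinite, so every eigenvalue is real and nonnegative. The single zero eigenvalue shows the graph is connected. By the matrix-tree theorem the graph has (1/5) * product of the nonzero eigenvalues = 125 spanning trees.

[0, 5, 5, 5, 5]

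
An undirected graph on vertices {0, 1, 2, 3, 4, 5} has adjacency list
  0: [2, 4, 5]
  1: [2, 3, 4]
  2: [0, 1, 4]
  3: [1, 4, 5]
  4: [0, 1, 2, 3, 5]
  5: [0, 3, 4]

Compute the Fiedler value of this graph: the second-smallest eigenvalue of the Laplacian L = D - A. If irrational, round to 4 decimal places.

2.3820

Reading degrees in the order [0, 1, 2, 3, 4, 5] gives [3, 3, 3, 3, 5, 3]; set D = diag(3, 3, 3, 3, 5, 3) and form L = D - A. Computing the eigenvalues of L and sorting gives [0, 2.3820, 2.3820, 4.6180, 4.6180, 6]. The Fiedler value lambda_2 = 2.3820 is strictly positive, so the graph is connected. The eigenvalues sum to 20, which equals trace(L) = 2|E|. The largest eigenvalue, 6, is at most the vertex count 6.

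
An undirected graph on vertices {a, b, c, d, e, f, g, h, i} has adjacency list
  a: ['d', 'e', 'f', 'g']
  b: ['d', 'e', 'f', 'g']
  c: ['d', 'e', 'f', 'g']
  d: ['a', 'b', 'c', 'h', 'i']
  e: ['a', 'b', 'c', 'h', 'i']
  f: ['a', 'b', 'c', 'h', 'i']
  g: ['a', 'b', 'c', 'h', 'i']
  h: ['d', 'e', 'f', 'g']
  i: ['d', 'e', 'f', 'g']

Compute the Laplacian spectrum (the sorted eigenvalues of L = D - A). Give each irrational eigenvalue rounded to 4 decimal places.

[0, 4, 4, 4, 4, 5, 5, 5, 9]

Reading degrees in the order [a, b, c, d, e, f, g, h, i] gives [4, 4, 4, 5, 5, 5, 5, 4, 4]; set D = diag(4, 4, 4, 5, 5, 5, 5, 4, 4) and form L = D - A. Diagonalising L (or applying a numerical eigensolver to the 9x9 matrix) gives the spectrum above. The largest eigenvalue, 9, is at most the vertex count 9. The eigenvalues sum to 40, which equals trace(L) = 2|E|.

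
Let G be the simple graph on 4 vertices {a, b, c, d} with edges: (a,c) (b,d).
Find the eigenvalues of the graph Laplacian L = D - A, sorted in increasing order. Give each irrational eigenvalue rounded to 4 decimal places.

Each diagonal entry of L is the vertex degree and each off-diagonal entry is -1 where an edge is present, 0 otherwise; in the order [a, b, c, d] the diagonal is [1, 1, 1, 1]. The multiplicity of 0 as a Laplacian eigenvalue equals the number of connected components. The 2 zero eigenvalues correspond to the 2 connected components. The eigenvalues sum to 4, which equals trace(L) = 2|E|. There are 2 zeros in the spectrum, matching the 2 components.

[0, 0, 2, 2]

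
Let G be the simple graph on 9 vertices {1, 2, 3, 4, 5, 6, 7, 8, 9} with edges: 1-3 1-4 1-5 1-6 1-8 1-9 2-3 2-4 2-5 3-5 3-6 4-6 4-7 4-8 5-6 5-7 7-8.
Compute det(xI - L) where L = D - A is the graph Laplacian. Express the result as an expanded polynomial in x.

x^9 - 34x^8 + 488x^7 - 3846x^6 + 18106x^5 - 51760x^4 + 86845x^3 - 77002x^2 + 26982x

Reading degrees in the order [1, 2, 3, 4, 5, 6, 7, 8, 9] gives [6, 3, 4, 5, 5, 4, 3, 3, 1]; set D = diag(6, 3, 4, 5, 5, 4, 3, 3, 1) and form L = D - A. Computing det(xI - L) by cofactor expansion (or equivalently via sum-over-permutations) gives x^9 - 34x^8 + 488x^7 - 3846x^6 + 18106x^5 - 51760x^4 + 86845x^3 - 77002x^2 + 26982x. Since p(0) = det(-L) = 0, x divides p(x).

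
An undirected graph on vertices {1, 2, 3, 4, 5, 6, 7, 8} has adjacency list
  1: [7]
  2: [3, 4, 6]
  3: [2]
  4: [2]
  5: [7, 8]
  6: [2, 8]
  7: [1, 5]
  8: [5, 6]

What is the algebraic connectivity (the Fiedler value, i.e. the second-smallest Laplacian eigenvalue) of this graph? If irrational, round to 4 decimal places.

With the vertex order [1, 2, 3, 4, 5, 6, 7, 8], the degrees are [1, 3, 1, 1, 2, 2, 2, 2], giving D = diag(1, 3, 1, 1, 2, 2, 2, 2) and L = D - A. The sorted Laplacian eigenvalues are [0, 0.1667, 0.7276, 1, 1.6353, 2.6729, 3.5643, 4.2332]; the algebraic connectivity is the second entry, 0.1667. The largest eigenvalue, 4.2332, is at most the vertex count 8. The eigenvalues sum to 14, which equals trace(L) = 2|E|.

0.1667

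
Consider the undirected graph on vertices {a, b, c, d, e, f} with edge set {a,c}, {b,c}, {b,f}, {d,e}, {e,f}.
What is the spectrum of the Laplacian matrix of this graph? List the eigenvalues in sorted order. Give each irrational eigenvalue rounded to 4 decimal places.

[0, 0.2679, 1, 2, 3, 3.7321]

Each diagonal entry of L is the vertex degree and each off-diagonal entry is -1 where an edge is present, 0 otherwise; in the order [a, b, c, d, e, f] the diagonal is [1, 2, 2, 1, 2, 2]. Diagonalising L (or applying a numerical eigensolver to the 6x6 matrix) gives the spectrum above. The single zero eigenvalue shows the graph is connected. By the matrix-tree theorem the graph has (1/6) * product of the nonzero eigenvalues = 1 spanning tree. There is one zero in the spectrum, matching the 1 component.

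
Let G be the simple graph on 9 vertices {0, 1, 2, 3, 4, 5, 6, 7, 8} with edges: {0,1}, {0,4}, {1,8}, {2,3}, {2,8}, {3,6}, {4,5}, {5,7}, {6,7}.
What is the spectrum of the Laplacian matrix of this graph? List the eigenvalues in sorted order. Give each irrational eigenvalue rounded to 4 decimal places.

With the vertex order [0, 1, 2, 3, 4, 5, 6, 7, 8], the degrees are [2, 2, 2, 2, 2, 2, 2, 2, 2], giving D = diag(2, 2, 2, 2, 2, 2, 2, 2, 2) and L = D - A. Diagonalising L (or applying a numerical eigensolver to the 9x9 matrix) gives the spectrum above. The largest eigenvalue, 3.8794, is at most the vertex count 9.

[0, 0.4679, 0.4679, 1.6527, 1.6527, 3, 3, 3.8794, 3.8794]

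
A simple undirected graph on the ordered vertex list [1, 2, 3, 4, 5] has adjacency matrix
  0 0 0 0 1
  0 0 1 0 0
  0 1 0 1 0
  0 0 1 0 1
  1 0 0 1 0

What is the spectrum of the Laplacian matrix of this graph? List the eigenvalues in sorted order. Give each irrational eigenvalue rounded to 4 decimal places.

With the vertex order [1, 2, 3, 4, 5], the degrees are [1, 1, 2, 2, 2], giving D = diag(1, 1, 2, 2, 2) and L = D - A. Since every row of L sums to 0, the all-ones vector is in the kernel and 0 is an eigenvalue. The single zero eigenvalue shows the graph is connected. There is one zero in the spectrum, matching the 1 component.

[0, 0.3820, 1.3820, 2.6180, 3.6180]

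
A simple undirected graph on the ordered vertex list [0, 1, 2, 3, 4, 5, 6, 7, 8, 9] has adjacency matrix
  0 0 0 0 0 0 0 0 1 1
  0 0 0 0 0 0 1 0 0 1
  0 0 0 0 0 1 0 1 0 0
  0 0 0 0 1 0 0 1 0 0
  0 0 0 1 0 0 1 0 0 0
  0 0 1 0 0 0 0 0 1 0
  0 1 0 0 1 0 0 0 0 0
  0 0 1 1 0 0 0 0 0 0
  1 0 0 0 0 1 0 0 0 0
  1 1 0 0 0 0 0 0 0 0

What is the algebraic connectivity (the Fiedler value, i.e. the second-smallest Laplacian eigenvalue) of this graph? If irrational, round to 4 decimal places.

With the vertex order [0, 1, 2, 3, 4, 5, 6, 7, 8, 9], the degrees are [2, 2, 2, 2, 2, 2, 2, 2, 2, 2], giving D = diag(2, 2, 2, 2, 2, 2, 2, 2, 2, 2) and L = D - A. Computing the eigenvalues of L and sorting gives [0, 0.3820, 0.3820, 1.3820, 1.3820, 2.6180, 2.6180, 3.6180, 3.6180, 4]. The Fiedler value lambda_2 = 0.3820 is strictly positive, so the graph is connected. The eigenvalues sum to 20, which equals trace(L) = 2|E|.

0.3820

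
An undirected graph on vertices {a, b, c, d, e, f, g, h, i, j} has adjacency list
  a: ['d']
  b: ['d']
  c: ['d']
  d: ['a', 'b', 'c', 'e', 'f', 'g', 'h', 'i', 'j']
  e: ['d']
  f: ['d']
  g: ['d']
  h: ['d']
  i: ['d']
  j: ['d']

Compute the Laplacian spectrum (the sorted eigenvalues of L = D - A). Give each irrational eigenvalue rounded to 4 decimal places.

Each diagonal entry of L is the vertex degree and each off-diagonal entry is -1 where an edge is present, 0 otherwise; in the order [a, b, c, d, e, f, g, h, i, j] the diagonal is [1, 1, 1, 9, 1, 1, 1, 1, 1, 1]. L is symmetric positive semidefinite, so every eigenvalue is real and nonnegative. The eigenvalues sum to 18, which equals trace(L) = 2|E|. The largest eigenvalue, 10, is at most the vertex count 10.

[0, 1, 1, 1, 1, 1, 1, 1, 1, 10]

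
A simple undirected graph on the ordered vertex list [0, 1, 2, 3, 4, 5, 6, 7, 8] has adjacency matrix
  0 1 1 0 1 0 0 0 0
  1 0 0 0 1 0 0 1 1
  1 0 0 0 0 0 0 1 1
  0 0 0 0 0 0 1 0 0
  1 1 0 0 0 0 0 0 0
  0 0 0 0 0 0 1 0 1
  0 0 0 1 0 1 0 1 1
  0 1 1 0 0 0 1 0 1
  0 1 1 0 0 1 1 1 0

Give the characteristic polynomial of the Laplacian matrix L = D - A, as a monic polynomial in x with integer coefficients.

Reading degrees in the order [0, 1, 2, 3, 4, 5, 6, 7, 8] gives [3, 4, 3, 1, 2, 2, 4, 4, 5]; set D = diag(3, 4, 3, 1, 2, 2, 4, 4, 5) and form L = D - A. Computing det(xI - L) by cofactor expansion (or equivalently via sum-over-permutations) gives x^9 - 28x^8 + 328x^7 - 2086x^6 + 7812x^5 - 17448x^4 + 22369x^3 - 14764x^2 + 3744x. Since p(0) = det(-L) = 0, x divides p(x).

x^9 - 28x^8 + 328x^7 - 2086x^6 + 7812x^5 - 17448x^4 + 22369x^3 - 14764x^2 + 3744x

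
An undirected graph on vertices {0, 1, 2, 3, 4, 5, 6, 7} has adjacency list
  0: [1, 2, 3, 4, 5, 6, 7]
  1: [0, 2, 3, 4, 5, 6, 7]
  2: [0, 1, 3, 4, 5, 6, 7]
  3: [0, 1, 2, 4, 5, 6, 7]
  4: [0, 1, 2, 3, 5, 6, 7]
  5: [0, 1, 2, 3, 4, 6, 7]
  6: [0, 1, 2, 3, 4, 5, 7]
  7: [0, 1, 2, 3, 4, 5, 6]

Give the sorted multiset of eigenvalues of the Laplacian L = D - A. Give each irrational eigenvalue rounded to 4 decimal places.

[0, 8, 8, 8, 8, 8, 8, 8]

Each diagonal entry of L is the vertex degree and each off-diagonal entry is -1 where an edge is present, 0 otherwise; in the order [0, 1, 2, 3, 4, 5, 6, 7] the diagonal is [7, 7, 7, 7, 7, 7, 7, 7]. Diagonalising L (or applying a numerical eigensolver to the 8x8 matrix) gives the spectrum above. The eigenvalues sum to 56, which equals trace(L) = 2|E|.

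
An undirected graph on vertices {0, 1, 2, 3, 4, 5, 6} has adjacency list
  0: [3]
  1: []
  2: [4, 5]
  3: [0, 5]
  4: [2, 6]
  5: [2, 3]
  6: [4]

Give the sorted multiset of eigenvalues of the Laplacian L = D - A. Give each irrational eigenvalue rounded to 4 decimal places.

[0, 0, 0.2679, 1, 2, 3, 3.7321]

Reading degrees in the order [0, 1, 2, 3, 4, 5, 6] gives [1, 0, 2, 2, 2, 2, 1]; set D = diag(1, 0, 2, 2, 2, 2, 1) and form L = D - A. Diagonalising L (or applying a numerical eigensolver to the 7x7 matrix) gives the spectrum above. The 2 zero eigenvalues correspond to the 2 connected components. The eigenvalues sum to 10, which equals trace(L) = 2|E|.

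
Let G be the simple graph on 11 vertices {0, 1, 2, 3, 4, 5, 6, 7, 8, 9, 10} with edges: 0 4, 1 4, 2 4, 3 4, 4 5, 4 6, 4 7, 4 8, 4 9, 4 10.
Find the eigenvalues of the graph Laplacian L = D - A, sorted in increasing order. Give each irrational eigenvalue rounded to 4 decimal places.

With the vertex order [0, 1, 2, 3, 4, 5, 6, 7, 8, 9, 10], the degrees are [1, 1, 1, 1, 10, 1, 1, 1, 1, 1, 1], giving D = diag(1, 1, 1, 1, 10, 1, 1, 1, 1, 1, 1) and L = D - A. Since every row of L sums to 0, the all-ones vector is in the kernel and 0 is an eigenvalue. The single zero eigenvalue shows the graph is connected. The eigenvalues sum to 20, which equals trace(L) = 2|E|.

[0, 1, 1, 1, 1, 1, 1, 1, 1, 1, 11]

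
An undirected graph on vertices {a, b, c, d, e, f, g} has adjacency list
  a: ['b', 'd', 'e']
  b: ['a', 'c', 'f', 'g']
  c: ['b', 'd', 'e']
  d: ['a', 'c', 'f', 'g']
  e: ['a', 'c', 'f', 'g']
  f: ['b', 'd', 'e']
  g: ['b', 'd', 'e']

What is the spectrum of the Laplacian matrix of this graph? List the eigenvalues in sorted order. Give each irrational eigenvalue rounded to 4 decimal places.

[0, 3, 3, 3, 4, 4, 7]

With the vertex order [a, b, c, d, e, f, g], the degrees are [3, 4, 3, 4, 4, 3, 3], giving D = diag(3, 4, 3, 4, 4, 3, 3) and L = D - A. Since every row of L sums to 0, the all-ones vector is in the kernel and 0 is an eigenvalue.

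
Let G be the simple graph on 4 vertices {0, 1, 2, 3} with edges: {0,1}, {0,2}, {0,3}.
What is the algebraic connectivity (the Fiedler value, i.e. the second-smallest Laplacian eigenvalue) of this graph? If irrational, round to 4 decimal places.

1

Each diagonal entry of L is the vertex degree and each off-diagonal entry is -1 where an edge is present, 0 otherwise; in the order [0, 1, 2, 3] the diagonal is [3, 1, 1, 1]. The smallest Laplacian eigenvalue is always 0. The next one, lambda_2 = 1, measures how hard the graph is to disconnect: larger values mean better connectivity. There is one zero in the spectrum, matching the 1 component.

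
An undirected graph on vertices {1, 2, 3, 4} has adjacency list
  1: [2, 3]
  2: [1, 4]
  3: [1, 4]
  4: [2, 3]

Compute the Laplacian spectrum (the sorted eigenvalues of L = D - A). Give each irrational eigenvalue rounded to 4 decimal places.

Each diagonal entry of L is the vertex degree and each off-diagonal entry is -1 where an edge is present, 0 otherwise; in the order [1, 2, 3, 4] the diagonal is [2, 2, 2, 2]. Diagonalising L (or applying a numerical eigensolver to the 4x4 matrix) gives the spectrum above. The single zero eigenvalue shows the graph is connected. The largest eigenvalue, 4, is at most the vertex count 4.

[0, 2, 2, 4]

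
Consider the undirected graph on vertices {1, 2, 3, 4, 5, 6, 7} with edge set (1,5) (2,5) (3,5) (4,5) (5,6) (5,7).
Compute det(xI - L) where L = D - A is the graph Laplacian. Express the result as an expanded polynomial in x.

Reading degrees in the order [1, 2, 3, 4, 5, 6, 7] gives [1, 1, 1, 1, 6, 1, 1]; set D = diag(1, 1, 1, 1, 6, 1, 1) and form L = D - A. L has integer entries, so p(x) = det(xI - L) has integer coefficients. Expanding the determinant yields x^7 - 12x^6 + 45x^5 - 80x^4 + 75x^3 - 36x^2 + 7x. The constant term is 0 because L is singular (the all-ones vector lies in its kernel). There is one zero in the spectrum, matching the 1 component. The eigenvalues sum to 12, which equals trace(L) = 2|E|.

x^7 - 12x^6 + 45x^5 - 80x^4 + 75x^3 - 36x^2 + 7x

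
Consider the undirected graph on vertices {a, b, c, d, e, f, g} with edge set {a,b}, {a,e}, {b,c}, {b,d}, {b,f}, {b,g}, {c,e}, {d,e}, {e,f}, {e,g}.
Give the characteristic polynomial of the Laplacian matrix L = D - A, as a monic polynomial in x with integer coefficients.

x^7 - 20x^6 + 155x^5 - 600x^4 + 1240x^3 - 1312x^2 + 560x

Each diagonal entry of L is the vertex degree and each off-diagonal entry is -1 where an edge is present, 0 otherwise; in the order [a, b, c, d, e, f, g] the diagonal is [2, 5, 2, 2, 5, 2, 2]. Computing det(xI - L) by cofactor expansion (or equivalently via sum-over-permutations) gives x^7 - 20x^6 + 155x^5 - 600x^4 + 1240x^3 - 1312x^2 + 560x. The coefficient of x^6 equals -trace(L) = -20, matching the sum of degrees. The largest eigenvalue, 7, is at most the vertex count 7.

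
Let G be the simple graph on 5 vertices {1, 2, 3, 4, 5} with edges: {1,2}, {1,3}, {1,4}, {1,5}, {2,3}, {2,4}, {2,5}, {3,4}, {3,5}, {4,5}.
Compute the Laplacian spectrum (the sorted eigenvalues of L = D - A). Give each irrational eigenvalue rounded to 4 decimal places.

Each diagonal entry of L is the vertex degree and each off-diagonal entry is -1 where an edge is present, 0 otherwise; in the order [1, 2, 3, 4, 5] the diagonal is [4, 4, 4, 4, 4]. Since every row of L sums to 0, the all-ones vector is in the kernel and 0 is an eigenvalue. The single zero eigenvalue shows the graph is connected. By the matrix-tree theorem the graph has (1/5) * product of the nonzero eigenvalues = 125 spanning trees.

[0, 5, 5, 5, 5]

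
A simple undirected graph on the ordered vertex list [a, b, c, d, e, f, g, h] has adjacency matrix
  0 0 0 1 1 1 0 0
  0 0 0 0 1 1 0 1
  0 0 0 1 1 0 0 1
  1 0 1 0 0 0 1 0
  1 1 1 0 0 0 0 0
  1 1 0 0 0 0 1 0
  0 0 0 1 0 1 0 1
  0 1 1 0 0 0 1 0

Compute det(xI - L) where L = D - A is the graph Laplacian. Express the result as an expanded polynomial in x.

Reading degrees in the order [a, b, c, d, e, f, g, h] gives [3, 3, 3, 3, 3, 3, 3, 3]; set D = diag(3, 3, 3, 3, 3, 3, 3, 3) and form L = D - A. The eigenvalues of L are [0, 2, 2, 2, 4, 4, 4, 6]; the characteristic polynomial is the product of (x - lambda_i), which multiplies out to x^8 - 24x^7 + 240x^6 - 1296x^5 + 4080x^4 - 7488x^3 + 7424x^2 - 3072x. The coefficient of x^7 equals -trace(L) = -24, matching the sum of degrees.

x^8 - 24x^7 + 240x^6 - 1296x^5 + 4080x^4 - 7488x^3 + 7424x^2 - 3072x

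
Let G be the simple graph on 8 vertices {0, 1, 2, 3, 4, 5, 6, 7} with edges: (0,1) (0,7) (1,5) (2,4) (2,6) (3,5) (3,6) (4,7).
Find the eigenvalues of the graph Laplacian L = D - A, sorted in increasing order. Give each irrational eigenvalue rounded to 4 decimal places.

[0, 0.5858, 0.5858, 2, 2, 3.4142, 3.4142, 4]

Each diagonal entry of L is the vertex degree and each off-diagonal entry is -1 where an edge is present, 0 otherwise; in the order [0, 1, 2, 3, 4, 5, 6, 7] the diagonal is [2, 2, 2, 2, 2, 2, 2, 2]. L is symmetric positive semidefinite, so every eigenvalue is real and nonnegative. The eigenvalues sum to 16, which equals trace(L) = 2|E|.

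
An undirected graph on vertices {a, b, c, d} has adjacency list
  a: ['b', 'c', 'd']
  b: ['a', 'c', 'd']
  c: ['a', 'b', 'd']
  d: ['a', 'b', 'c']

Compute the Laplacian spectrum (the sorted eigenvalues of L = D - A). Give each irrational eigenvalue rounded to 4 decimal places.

[0, 4, 4, 4]

Reading degrees in the order [a, b, c, d] gives [3, 3, 3, 3]; set D = diag(3, 3, 3, 3) and form L = D - A. The multiplicity of 0 as a Laplacian eigenvalue equals the number of connected components. The single zero eigenvalue shows the graph is connected.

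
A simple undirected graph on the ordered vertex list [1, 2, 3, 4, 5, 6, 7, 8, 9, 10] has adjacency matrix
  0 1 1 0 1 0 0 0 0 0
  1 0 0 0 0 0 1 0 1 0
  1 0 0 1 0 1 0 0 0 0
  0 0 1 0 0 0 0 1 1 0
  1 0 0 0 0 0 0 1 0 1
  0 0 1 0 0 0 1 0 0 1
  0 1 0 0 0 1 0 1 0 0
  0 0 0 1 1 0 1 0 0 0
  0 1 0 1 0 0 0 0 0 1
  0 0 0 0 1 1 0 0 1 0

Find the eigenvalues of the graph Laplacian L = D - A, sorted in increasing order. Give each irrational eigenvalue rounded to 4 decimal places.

[0, 2, 2, 2, 2, 2, 5, 5, 5, 5]

With the vertex order [1, 2, 3, 4, 5, 6, 7, 8, 9, 10], the degrees are [3, 3, 3, 3, 3, 3, 3, 3, 3, 3], giving D = diag(3, 3, 3, 3, 3, 3, 3, 3, 3, 3) and L = D - A. The multiplicity of 0 as a Laplacian eigenvalue equals the number of connected components. The single zero eigenvalue shows the graph is connected. By the matrix-tree theorem the graph has (1/10) * product of the nonzero eigenvalues = 2000 spanning trees.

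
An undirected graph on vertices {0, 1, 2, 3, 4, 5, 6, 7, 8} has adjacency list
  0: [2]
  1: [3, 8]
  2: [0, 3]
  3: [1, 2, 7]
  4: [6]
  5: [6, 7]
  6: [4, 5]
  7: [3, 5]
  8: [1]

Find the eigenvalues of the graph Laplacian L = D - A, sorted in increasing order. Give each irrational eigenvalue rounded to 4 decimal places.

[0, 0.1708, 0.3820, 0.8503, 1.6761, 2.4165, 2.6180, 3.4421, 4.4442]

Each diagonal entry of L is the vertex degree and each off-diagonal entry is -1 where an edge is present, 0 otherwise; in the order [0, 1, 2, 3, 4, 5, 6, 7, 8] the diagonal is [1, 2, 2, 3, 1, 2, 2, 2, 1]. L is symmetric positive semidefinite, so every eigenvalue is real and nonnegative. The single zero eigenvalue shows the graph is connected. There is one zero in the spectrum, matching the 1 component. The largest eigenvalue, 4.4442, is at most the vertex count 9.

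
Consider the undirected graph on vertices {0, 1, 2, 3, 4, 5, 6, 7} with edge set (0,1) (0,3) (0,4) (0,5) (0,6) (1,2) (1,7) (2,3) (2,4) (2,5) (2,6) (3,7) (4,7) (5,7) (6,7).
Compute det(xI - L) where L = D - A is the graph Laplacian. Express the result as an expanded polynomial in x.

Each diagonal entry of L is the vertex degree and each off-diagonal entry is -1 where an edge is present, 0 otherwise; in the order [0, 1, 2, 3, 4, 5, 6, 7] the diagonal is [5, 3, 5, 3, 3, 3, 3, 5]. Computing det(xI - L) by cofactor expansion (or equivalently via sum-over-permutations) gives x^8 - 30x^7 + 375x^6 - 2540x^5 + 10095x^4 - 23598x^3 + 30105x^2 - 16200x. The coefficient of x^7 equals -trace(L) = -30, matching the sum of degrees.

x^8 - 30x^7 + 375x^6 - 2540x^5 + 10095x^4 - 23598x^3 + 30105x^2 - 16200x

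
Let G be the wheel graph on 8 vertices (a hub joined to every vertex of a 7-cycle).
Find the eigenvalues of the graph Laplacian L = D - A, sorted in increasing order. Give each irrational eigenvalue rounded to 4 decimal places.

[0, 1.7530, 1.7530, 3.4450, 3.4450, 4.8019, 4.8019, 8]

The graph has 8 vertices and degree multiset [7, 3, 3, 3, 3, 3, 3, 3]; D is the diagonal matrix of degrees and L = D - A. Diagonalising L (or applying a numerical eigensolver to the 8x8 matrix) gives the spectrum above. The single zero eigenvalue shows the graph is connected. There is one zero in the spectrum, matching the 1 component. The eigenvalues sum to 28, which equals trace(L) = 2|E|.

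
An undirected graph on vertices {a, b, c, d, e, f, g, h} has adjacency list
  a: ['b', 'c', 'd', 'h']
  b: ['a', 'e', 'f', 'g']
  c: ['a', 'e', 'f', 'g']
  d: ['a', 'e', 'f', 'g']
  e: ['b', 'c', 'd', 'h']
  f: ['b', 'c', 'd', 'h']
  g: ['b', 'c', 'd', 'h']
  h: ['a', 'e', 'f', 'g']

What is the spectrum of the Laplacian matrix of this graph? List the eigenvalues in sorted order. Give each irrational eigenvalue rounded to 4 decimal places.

With the vertex order [a, b, c, d, e, f, g, h], the degrees are [4, 4, 4, 4, 4, 4, 4, 4], giving D = diag(4, 4, 4, 4, 4, 4, 4, 4) and L = D - A. The multiplicity of 0 as a Laplacian eigenvalue equals the number of connected components. The single zero eigenvalue shows the graph is connected. By the matrix-tree theorem the graph has (1/8) * product of the nonzero eigenvalues = 4096 spanning trees. The eigenvalues sum to 32, which equals trace(L) = 2|E|.

[0, 4, 4, 4, 4, 4, 4, 8]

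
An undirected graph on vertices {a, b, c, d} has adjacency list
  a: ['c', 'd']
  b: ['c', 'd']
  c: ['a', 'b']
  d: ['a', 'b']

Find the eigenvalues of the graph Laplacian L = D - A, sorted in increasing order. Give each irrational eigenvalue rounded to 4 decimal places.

[0, 2, 2, 4]

With the vertex order [a, b, c, d], the degrees are [2, 2, 2, 2], giving D = diag(2, 2, 2, 2) and L = D - A. The multiplicity of 0 as a Laplacian eigenvalue equals the number of connected components. The largest eigenvalue, 4, is at most the vertex count 4.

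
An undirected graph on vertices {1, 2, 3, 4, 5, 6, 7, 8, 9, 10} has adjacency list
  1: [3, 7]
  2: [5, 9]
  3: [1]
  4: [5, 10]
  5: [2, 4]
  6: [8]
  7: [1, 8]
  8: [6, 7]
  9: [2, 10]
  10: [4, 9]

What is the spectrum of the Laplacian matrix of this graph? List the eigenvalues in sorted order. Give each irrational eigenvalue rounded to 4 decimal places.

[0, 0, 0.3820, 1.3820, 1.3820, 1.3820, 2.6180, 3.6180, 3.6180, 3.6180]

With the vertex order [1, 2, 3, 4, 5, 6, 7, 8, 9, 10], the degrees are [2, 2, 1, 2, 2, 1, 2, 2, 2, 2], giving D = diag(2, 2, 1, 2, 2, 1, 2, 2, 2, 2) and L = D - A. L is symmetric positive semidefinite, so every eigenvalue is real and nonnegative. The 2 zero eigenvalues correspond to the 2 connected components. The largest eigenvalue, 3.6180, is at most the vertex count 10.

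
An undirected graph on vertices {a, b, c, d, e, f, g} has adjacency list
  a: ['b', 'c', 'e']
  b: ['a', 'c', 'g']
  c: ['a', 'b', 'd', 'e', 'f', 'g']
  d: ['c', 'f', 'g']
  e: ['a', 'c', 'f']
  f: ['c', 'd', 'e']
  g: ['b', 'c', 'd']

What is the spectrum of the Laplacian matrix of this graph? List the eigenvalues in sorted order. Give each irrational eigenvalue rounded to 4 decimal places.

[0, 2, 2, 4, 4, 5, 7]

Each diagonal entry of L is the vertex degree and each off-diagonal entry is -1 where an edge is present, 0 otherwise; in the order [a, b, c, d, e, f, g] the diagonal is [3, 3, 6, 3, 3, 3, 3]. The multiplicity of 0 as a Laplacian eigenvalue equals the number of connected components. The single zero eigenvalue shows the graph is connected. There is one zero in the spectrum, matching the 1 component. The eigenvalues sum to 24, which equals trace(L) = 2|E|.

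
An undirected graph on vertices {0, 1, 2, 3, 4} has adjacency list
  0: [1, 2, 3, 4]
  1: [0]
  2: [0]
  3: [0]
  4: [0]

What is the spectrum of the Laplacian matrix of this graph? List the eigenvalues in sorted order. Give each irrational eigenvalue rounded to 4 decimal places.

With the vertex order [0, 1, 2, 3, 4], the degrees are [4, 1, 1, 1, 1], giving D = diag(4, 1, 1, 1, 1) and L = D - A. L is symmetric positive semidefinite, so every eigenvalue is real and nonnegative. The single zero eigenvalue shows the graph is connected. There is one zero in the spectrum, matching the 1 component.

[0, 1, 1, 1, 5]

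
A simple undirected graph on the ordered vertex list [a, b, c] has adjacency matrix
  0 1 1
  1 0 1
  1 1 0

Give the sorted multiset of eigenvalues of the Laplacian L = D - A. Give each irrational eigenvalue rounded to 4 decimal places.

Reading degrees in the order [a, b, c] gives [2, 2, 2]; set D = diag(2, 2, 2) and form L = D - A. Diagonalising L (or applying a numerical eigensolver to the 3x3 matrix) gives the spectrum above. The largest eigenvalue, 3, is at most the vertex count 3. The eigenvalues sum to 6, which equals trace(L) = 2|E|.

[0, 3, 3]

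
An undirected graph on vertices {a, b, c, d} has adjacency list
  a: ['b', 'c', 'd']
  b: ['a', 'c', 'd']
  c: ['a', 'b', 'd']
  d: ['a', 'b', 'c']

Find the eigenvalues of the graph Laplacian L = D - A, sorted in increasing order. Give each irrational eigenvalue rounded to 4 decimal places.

[0, 4, 4, 4]

Each diagonal entry of L is the vertex degree and each off-diagonal entry is -1 where an edge is present, 0 otherwise; in the order [a, b, c, d] the diagonal is [3, 3, 3, 3]. Since every row of L sums to 0, the all-ones vector is in the kernel and 0 is an eigenvalue.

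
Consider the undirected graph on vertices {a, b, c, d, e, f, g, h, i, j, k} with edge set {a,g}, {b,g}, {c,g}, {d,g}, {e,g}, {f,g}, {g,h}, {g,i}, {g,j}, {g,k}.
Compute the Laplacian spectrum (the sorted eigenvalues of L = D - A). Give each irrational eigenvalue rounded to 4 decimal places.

With the vertex order [a, b, c, d, e, f, g, h, i, j, k], the degrees are [1, 1, 1, 1, 1, 1, 10, 1, 1, 1, 1], giving D = diag(1, 1, 1, 1, 1, 1, 10, 1, 1, 1, 1) and L = D - A. Since every row of L sums to 0, the all-ones vector is in the kernel and 0 is an eigenvalue. By the matrix-tree theorem the graph has (1/11) * product of the nonzero eigenvalues = 1 spanning tree.

[0, 1, 1, 1, 1, 1, 1, 1, 1, 1, 11]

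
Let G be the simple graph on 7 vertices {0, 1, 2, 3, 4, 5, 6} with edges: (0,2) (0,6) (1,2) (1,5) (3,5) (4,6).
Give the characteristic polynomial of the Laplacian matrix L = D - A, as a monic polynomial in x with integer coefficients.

x^7 - 12x^6 + 55x^5 - 120x^4 + 126x^3 - 56x^2 + 7x

Each diagonal entry of L is the vertex degree and each off-diagonal entry is -1 where an edge is present, 0 otherwise; in the order [0, 1, 2, 3, 4, 5, 6] the diagonal is [2, 2, 2, 1, 1, 2, 2]. L has integer entries, so p(x) = det(xI - L) has integer coefficients. Expanding the determinant yields x^7 - 12x^6 + 55x^5 - 120x^4 + 126x^3 - 56x^2 + 7x. The constant term is 0 because L is singular (the all-ones vector lies in its kernel). There is one zero in the spectrum, matching the 1 component. By the matrix-tree theorem the graph has (1/7) * product of the nonzero eigenvalues = 1 spanning tree.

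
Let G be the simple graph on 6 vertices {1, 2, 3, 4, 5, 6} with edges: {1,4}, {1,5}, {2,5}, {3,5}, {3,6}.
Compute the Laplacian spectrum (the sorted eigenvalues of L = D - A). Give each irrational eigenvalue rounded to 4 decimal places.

[0, 0.3820, 0.6972, 2, 2.6180, 4.3028]

With the vertex order [1, 2, 3, 4, 5, 6], the degrees are [2, 1, 2, 1, 3, 1], giving D = diag(2, 1, 2, 1, 3, 1) and L = D - A. Diagonalising L (or applying a numerical eigensolver to the 6x6 matrix) gives the spectrum above. The single zero eigenvalue shows the graph is connected.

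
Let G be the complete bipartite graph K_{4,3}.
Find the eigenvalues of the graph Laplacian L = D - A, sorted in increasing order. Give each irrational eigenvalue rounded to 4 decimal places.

The graph has 7 vertices and degree multiset [4, 4, 4, 3, 3, 3, 3]; D is the diagonal matrix of degrees and L = D - A. The multiplicity of 0 as a Laplacian eigenvalue equals the number of connected components. The largest eigenvalue, 7, is at most the vertex count 7.

[0, 3, 3, 3, 4, 4, 7]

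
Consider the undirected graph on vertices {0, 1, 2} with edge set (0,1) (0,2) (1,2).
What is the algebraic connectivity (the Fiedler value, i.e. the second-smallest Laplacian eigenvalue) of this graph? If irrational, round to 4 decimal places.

Reading degrees in the order [0, 1, 2] gives [2, 2, 2]; set D = diag(2, 2, 2) and form L = D - A. The smallest Laplacian eigenvalue is always 0. The next one, lambda_2 = 3, measures how hard the graph is to disconnect: larger values mean better connectivity. The eigenvalues sum to 6, which equals trace(L) = 2|E|. By the matrix-tree theorem the graph has (1/3) * product of the nonzero eigenvalues = 3 spanning trees.

3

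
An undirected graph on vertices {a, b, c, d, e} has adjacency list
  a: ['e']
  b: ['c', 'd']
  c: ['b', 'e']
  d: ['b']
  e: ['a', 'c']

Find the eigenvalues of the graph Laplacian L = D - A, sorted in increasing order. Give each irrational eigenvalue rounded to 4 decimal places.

[0, 0.3820, 1.3820, 2.6180, 3.6180]

Each diagonal entry of L is the vertex degree and each off-diagonal entry is -1 where an edge is present, 0 otherwise; in the order [a, b, c, d, e] the diagonal is [1, 2, 2, 1, 2]. L is symmetric positive semidefinite, so every eigenvalue is real and nonnegative. The single zero eigenvalue shows the graph is connected.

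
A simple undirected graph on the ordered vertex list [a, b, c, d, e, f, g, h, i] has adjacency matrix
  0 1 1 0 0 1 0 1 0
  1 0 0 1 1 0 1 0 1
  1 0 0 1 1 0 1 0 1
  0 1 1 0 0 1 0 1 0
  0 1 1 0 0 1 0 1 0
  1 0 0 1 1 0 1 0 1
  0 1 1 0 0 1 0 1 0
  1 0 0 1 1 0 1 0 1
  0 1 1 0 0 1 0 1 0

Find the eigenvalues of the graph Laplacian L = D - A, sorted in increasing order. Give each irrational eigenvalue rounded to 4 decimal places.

Reading degrees in the order [a, b, c, d, e, f, g, h, i] gives [4, 5, 5, 4, 4, 5, 4, 5, 4]; set D = diag(4, 5, 5, 4, 4, 5, 4, 5, 4) and form L = D - A. L is symmetric positive semidefinite, so every eigenvalue is real and nonnegative. The single zero eigenvalue shows the graph is connected.

[0, 4, 4, 4, 4, 5, 5, 5, 9]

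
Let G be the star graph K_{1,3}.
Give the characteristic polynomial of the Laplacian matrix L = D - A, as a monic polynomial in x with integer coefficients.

x^4 - 6x^3 + 9x^2 - 4x

The graph has 4 vertices and degree multiset [3, 1, 1, 1]; D is the diagonal matrix of degrees and L = D - A. Computing det(xI - L) by cofactor expansion (or equivalently via sum-over-permutations) gives x^4 - 6x^3 + 9x^2 - 4x. The constant term is 0 because L is singular (the all-ones vector lies in its kernel). By the matrix-tree theorem the graph has (1/4) * product of the nonzero eigenvalues = 1 spanning tree.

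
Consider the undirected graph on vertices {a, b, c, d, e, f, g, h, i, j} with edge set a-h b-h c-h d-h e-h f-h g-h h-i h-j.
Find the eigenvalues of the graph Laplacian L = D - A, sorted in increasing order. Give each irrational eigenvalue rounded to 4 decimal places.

With the vertex order [a, b, c, d, e, f, g, h, i, j], the degrees are [1, 1, 1, 1, 1, 1, 1, 9, 1, 1], giving D = diag(1, 1, 1, 1, 1, 1, 1, 9, 1, 1) and L = D - A. The multiplicity of 0 as a Laplacian eigenvalue equals the number of connected components. By the matrix-tree theorem the graph has (1/10) * product of the nonzero eigenvalues = 1 spanning tree. There is one zero in the spectrum, matching the 1 component.

[0, 1, 1, 1, 1, 1, 1, 1, 1, 10]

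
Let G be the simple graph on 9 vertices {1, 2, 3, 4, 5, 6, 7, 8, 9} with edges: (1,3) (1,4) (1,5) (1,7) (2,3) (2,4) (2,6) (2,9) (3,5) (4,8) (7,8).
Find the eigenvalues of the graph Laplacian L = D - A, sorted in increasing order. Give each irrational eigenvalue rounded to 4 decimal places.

[0, 0.5256, 1, 1.0351, 2.3034, 3, 3.5362, 4.7231, 5.8766]

Reading degrees in the order [1, 2, 3, 4, 5, 6, 7, 8, 9] gives [4, 4, 3, 3, 2, 1, 2, 2, 1]; set D = diag(4, 4, 3, 3, 2, 1, 2, 2, 1) and form L = D - A. L is symmetric positive semidefinite, so every eigenvalue is real and nonnegative.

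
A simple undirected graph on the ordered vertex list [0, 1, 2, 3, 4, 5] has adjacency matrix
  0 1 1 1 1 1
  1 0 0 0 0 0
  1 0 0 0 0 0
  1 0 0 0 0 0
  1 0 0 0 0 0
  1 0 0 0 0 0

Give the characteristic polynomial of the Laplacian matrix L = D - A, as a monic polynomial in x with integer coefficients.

Each diagonal entry of L is the vertex degree and each off-diagonal entry is -1 where an edge is present, 0 otherwise; in the order [0, 1, 2, 3, 4, 5] the diagonal is [5, 1, 1, 1, 1, 1]. Computing det(xI - L) by cofactor expansion (or equivalently via sum-over-permutations) gives x^6 - 10x^5 + 30x^4 - 40x^3 + 25x^2 - 6x. The coefficient of x^5 equals -trace(L) = -10, matching the sum of degrees. There is one zero in the spectrum, matching the 1 component.

x^6 - 10x^5 + 30x^4 - 40x^3 + 25x^2 - 6x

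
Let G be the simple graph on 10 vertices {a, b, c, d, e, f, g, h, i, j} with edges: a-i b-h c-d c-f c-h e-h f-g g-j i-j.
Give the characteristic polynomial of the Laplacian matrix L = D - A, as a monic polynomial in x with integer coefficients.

x^10 - 18x^9 + 134x^8 - 536x^7 + 1254x^6 - 1754x^5 + 1442x^4 - 656x^3 + 143x^2 - 10x

With the vertex order [a, b, c, d, e, f, g, h, i, j], the degrees are [1, 1, 3, 1, 1, 2, 2, 3, 2, 2], giving D = diag(1, 1, 3, 1, 1, 2, 2, 3, 2, 2) and L = D - A. Computing det(xI - L) by cofactor expansion (or equivalently via sum-over-permutations) gives x^10 - 18x^9 + 134x^8 - 536x^7 + 1254x^6 - 1754x^5 + 1442x^4 - 656x^3 + 143x^2 - 10x. Since p(0) = det(-L) = 0, x divides p(x). By the matrix-tree theorem the graph has (1/10) * product of the nonzero eigenvalues = 1 spanning tree.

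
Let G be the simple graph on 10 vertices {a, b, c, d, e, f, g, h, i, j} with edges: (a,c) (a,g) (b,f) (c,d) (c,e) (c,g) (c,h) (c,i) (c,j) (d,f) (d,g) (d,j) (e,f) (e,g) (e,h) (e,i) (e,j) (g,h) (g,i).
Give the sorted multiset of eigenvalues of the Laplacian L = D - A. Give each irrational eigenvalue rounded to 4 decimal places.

[0, 0.6414, 1.9218, 2.4842, 3, 3.1927, 4.5249, 6.5549, 7.5609, 8.1193]

Reading degrees in the order [a, b, c, d, e, f, g, h, i, j] gives [2, 1, 7, 4, 6, 3, 6, 3, 3, 3]; set D = diag(2, 1, 7, 4, 6, 3, 6, 3, 3, 3) and form L = D - A. L is symmetric positive semidefinite, so every eigenvalue is real and nonnegative. There is one zero in the spectrum, matching the 1 component.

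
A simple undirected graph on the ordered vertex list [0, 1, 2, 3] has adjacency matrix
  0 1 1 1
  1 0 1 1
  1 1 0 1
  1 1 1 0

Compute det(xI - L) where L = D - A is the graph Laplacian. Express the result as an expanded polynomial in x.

Reading degrees in the order [0, 1, 2, 3] gives [3, 3, 3, 3]; set D = diag(3, 3, 3, 3) and form L = D - A. The eigenvalues of L are [0, 4, 4, 4]; the characteristic polynomial is the product of (x - lambda_i), which multiplies out to x^4 - 12x^3 + 48x^2 - 64x. The constant term is 0 because L is singular (the all-ones vector lies in its kernel). The largest eigenvalue, 4, is at most the vertex count 4.

x^4 - 12x^3 + 48x^2 - 64x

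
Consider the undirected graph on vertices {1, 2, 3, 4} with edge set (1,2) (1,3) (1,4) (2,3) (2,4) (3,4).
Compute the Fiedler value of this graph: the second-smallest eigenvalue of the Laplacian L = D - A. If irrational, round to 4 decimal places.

4

With the vertex order [1, 2, 3, 4], the degrees are [3, 3, 3, 3], giving D = diag(3, 3, 3, 3) and L = D - A. The sorted Laplacian eigenvalues are [0, 4, 4, 4]; the algebraic connectivity is the second entry, 4. There is one zero in the spectrum, matching the 1 component.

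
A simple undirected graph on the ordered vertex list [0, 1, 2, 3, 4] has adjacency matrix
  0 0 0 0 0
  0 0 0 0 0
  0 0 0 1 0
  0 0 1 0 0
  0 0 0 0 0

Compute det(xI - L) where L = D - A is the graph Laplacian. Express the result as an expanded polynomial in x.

x^5 - 2x^4

With the vertex order [0, 1, 2, 3, 4], the degrees are [0, 0, 1, 1, 0], giving D = diag(0, 0, 1, 1, 0) and L = D - A. The eigenvalues of L are [0, 0, 0, 0, 2]; the characteristic polynomial is the product of (x - lambda_i), which multiplies out to x^5 - 2x^4. The coefficient of x^4 equals -trace(L) = -2, matching the sum of degrees. There are 4 zeros in the spectrum, matching the 4 components. The largest eigenvalue, 2, is at most the vertex count 5.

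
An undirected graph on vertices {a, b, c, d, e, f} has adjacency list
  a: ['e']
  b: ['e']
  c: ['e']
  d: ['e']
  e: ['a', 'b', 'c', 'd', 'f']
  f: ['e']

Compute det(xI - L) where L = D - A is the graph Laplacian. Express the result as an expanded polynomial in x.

Reading degrees in the order [a, b, c, d, e, f] gives [1, 1, 1, 1, 5, 1]; set D = diag(1, 1, 1, 1, 5, 1) and form L = D - A. Computing det(xI - L) by cofactor expansion (or equivalently via sum-over-permutations) gives x^6 - 10x^5 + 30x^4 - 40x^3 + 25x^2 - 6x. Since p(0) = det(-L) = 0, x divides p(x).

x^6 - 10x^5 + 30x^4 - 40x^3 + 25x^2 - 6x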